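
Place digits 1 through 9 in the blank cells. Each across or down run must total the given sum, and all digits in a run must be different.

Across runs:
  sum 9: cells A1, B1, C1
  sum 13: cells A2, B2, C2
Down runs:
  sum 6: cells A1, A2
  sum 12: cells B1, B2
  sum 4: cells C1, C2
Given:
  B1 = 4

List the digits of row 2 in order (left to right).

4 8 1

4 in 2 cells must be {1,3}.
Given what's placed, A1 must be 2 to fit the 9 across and 6 down.
C1 = 9 − 6 = 3 completes the 9 across.
A2 = 6 − 2 = 4 completes the 6 down.
B2 = 12 − 4 = 8 completes the 12 down.
C2 = 13 − 12 = 1 completes the 13 across.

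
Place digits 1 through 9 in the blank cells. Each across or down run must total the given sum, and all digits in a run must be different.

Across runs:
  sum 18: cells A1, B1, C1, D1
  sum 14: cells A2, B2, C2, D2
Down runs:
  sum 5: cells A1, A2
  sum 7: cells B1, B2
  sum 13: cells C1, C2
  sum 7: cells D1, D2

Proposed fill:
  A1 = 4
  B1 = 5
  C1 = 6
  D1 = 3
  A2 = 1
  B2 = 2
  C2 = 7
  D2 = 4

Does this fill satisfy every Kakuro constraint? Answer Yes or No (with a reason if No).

Yes

Across: 4+5+6+3=18; 1+2+7+4=14. Down: 4+1=5; 5+2=7; 6+7=13; 3+4=7. No digit repeats within any run.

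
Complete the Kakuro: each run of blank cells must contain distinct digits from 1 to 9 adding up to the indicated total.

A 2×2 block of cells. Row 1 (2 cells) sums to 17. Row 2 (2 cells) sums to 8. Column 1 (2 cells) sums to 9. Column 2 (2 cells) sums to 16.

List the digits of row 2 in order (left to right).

1, 7

17 in 2 cells must be {8,9}; 16 in 2 cells must be {7,9}.
The 17 across and the 9 down share only 8, so (1,1) = 8.
(1,2) = 17 − 8 = 9 completes the 17 across.
(2,1) = 9 − 8 = 1 completes the 9 down.
(2,2) = 8 − 1 = 7 completes the 8 across.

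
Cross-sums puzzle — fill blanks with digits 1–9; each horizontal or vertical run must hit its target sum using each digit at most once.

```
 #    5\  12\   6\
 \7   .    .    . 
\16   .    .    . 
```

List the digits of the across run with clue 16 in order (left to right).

3, 8, 5

7 in 3 cells must be {1,2,4}.
The 7 across and the 12 down share only 4, so R1C2 = 4.
R2C2 = 12 − 4 = 8 completes the 12 down.
Nothing is forced directly, so branch on R1C1, whose candidates are 1 or 2. If R1C1 = 1: that forces R1C3 = 2, after which R2C1 would have to be in {1,2,3,5,6,7} for the 16 across but in {4} for the 5 down — contradiction. So R1C1 = 2.
R1C3 = 7 − 6 = 1 completes the 7 across.
R2C1 = 5 − 2 = 3 completes the 5 down.
R2C3 = 16 − 11 = 5 completes the 16 across.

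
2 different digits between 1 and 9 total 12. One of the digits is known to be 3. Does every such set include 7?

The only way to make 12 from 2 distinct digits under that restriction is {3,9}, which does not contain 7.

No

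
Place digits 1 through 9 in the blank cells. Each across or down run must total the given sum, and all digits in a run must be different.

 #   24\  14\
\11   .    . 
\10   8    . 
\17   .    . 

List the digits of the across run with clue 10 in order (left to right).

8 2

17 in 2 cells must be {8,9}; 24 in 3 cells must be {7,8,9}.
R2C2 = 10 − 8 = 2 completes the 10 across.
Given what's placed, R3C1 must be 9 to fit the 17 across and 24 down.
R3C2 = 17 − 9 = 8 completes the 17 across.
R1C1 = 24 − 17 = 7 completes the 24 down.
R1C2 = 11 − 7 = 4 completes the 11 across.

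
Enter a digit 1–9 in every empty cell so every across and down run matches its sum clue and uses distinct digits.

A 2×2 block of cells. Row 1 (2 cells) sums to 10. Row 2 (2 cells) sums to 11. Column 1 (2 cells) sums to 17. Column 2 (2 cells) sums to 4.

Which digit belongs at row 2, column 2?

17 in 2 cells must be {8,9}; 4 in 2 cells must be {1,3}.
The 11 across and the 4 down share only 3, so (2,2) = 3.
(1,2) = 4 − 3 = 1 completes the 4 down.
(2,1) = 11 − 3 = 8 completes the 11 across.
(1,1) = 10 − 1 = 9 completes the 10 across.

3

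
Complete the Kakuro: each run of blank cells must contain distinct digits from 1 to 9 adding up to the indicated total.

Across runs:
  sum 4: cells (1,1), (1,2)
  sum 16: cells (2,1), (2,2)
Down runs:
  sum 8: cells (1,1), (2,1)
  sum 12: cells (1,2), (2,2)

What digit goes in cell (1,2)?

3

4 in 2 cells must be {1,3}; 16 in 2 cells must be {7,9}.
The 4 across and the 12 down share only 3, so (1,2) = 3.
The 16 across and the 8 down share only 7, so (2,1) = 7.
(2,2) = 16 − 7 = 9 completes the 16 across.
(1,1) = 4 − 3 = 1 completes the 4 across.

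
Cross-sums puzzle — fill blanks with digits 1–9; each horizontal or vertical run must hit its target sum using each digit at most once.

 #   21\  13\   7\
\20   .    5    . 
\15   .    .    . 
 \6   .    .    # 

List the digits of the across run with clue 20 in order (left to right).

9 5 6

R1C3 = 6: the only remaining digit allowed by both the 20 across and the 7 down.
R2C3 = 7 − 6 = 1 completes the 7 down.
R1C1 = 20 − 11 = 9 completes the 20 across.
Given what's placed, R2C2 must be 6 to fit the 15 across and 13 down.
R3C2 = 13 − 11 = 2 completes the 13 down.
R2C1 = 15 − 7 = 8 completes the 15 across.
R3C1 = 6 − 2 = 4 completes the 6 across.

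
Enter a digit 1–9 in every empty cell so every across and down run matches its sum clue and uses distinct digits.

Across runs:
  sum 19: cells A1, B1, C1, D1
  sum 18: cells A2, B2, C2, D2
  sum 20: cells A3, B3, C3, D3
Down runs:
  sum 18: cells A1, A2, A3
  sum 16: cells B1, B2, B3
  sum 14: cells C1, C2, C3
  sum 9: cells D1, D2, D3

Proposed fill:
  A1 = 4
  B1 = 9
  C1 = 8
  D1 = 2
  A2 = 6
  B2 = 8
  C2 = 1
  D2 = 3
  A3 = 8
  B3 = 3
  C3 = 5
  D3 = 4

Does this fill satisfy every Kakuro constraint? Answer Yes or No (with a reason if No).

No — the across run A1–D1 sums to 23, not 19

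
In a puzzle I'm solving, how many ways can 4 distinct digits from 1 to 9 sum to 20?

4 distinct digits from 1–9 sum between 10 and 30.

12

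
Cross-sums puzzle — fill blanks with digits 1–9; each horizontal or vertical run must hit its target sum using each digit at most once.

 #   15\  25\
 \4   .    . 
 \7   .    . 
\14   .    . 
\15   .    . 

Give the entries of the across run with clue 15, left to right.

7 8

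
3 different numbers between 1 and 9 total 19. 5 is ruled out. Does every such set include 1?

No

Counterexample: {2,8,9} sums to 19 under that restriction without using 1.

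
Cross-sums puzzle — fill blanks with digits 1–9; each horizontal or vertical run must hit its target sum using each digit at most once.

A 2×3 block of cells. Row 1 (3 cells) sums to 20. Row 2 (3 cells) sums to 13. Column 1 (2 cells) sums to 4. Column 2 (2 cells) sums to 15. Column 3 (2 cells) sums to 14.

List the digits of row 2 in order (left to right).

1, 7, 5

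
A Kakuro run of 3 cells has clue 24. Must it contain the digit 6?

The only way to make 24 from 3 distinct digits is {7,8,9}, which does not contain 6.

No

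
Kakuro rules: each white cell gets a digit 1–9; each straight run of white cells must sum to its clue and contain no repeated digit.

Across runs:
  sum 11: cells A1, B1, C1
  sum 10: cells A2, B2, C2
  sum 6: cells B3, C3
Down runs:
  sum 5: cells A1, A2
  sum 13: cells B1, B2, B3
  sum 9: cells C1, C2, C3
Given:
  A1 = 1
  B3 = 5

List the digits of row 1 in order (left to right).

1 7 3

A2 = 5 − 1 = 4 completes the 5 down.
B2 = 1: the only remaining digit allowed by both the 10 across and the 13 down.
C2 = 10 − 5 = 5 completes the 10 across.
C3 = 6 − 5 = 1 completes the 6 across.
B1 = 13 − 6 = 7 completes the 13 down.
C1 = 11 − 8 = 3 completes the 11 across.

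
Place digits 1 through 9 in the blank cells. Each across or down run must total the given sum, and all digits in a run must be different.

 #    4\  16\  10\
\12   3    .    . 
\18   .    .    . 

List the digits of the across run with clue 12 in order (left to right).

4 in 2 cells must be {1,3}; 16 in 2 cells must be {7,9}.
R1C2 = 7: the only remaining digit allowed by both the 12 across and the 16 down.
R1C3 = 12 − 10 = 2 completes the 12 across.
R2C1 = 4 − 3 = 1 completes the 4 down.
R2C2 = 16 − 7 = 9 completes the 16 down.
R2C3 = 18 − 10 = 8 completes the 18 across.

3, 7, 2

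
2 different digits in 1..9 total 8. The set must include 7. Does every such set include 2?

The only way to make 8 from 2 distinct digits under that restriction is {1,7}, which does not contain 2.

No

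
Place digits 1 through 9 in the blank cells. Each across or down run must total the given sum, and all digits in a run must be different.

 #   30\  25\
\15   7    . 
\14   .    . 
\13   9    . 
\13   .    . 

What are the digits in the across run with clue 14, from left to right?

8, 6

30 in 4 cells must be {6,7,8,9}.
R1C2 = 15 − 7 = 8 completes the 15 across.
R3C2 = 13 − 9 = 4 completes the 13 across.
R2C2 = 6: the only remaining digit allowed by both the 14 across and the 25 down.
R4C2 = 25 − 18 = 7 completes the 25 down.
R2C1 = 14 − 6 = 8 completes the 14 across.
R4C1 = 13 − 7 = 6 completes the 13 across.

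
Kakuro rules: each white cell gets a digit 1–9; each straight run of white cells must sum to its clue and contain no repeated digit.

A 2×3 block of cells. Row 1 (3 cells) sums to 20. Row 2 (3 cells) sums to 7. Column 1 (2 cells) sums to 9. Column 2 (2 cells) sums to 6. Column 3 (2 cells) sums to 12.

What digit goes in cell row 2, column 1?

7 in 3 cells must be {1,2,4}.
The 7 across and the 12 down share only 4, so (2,3) = 4.
(1,3) = 12 − 4 = 8 completes the 12 down.
Given what's placed, (1,2) must be 5 to fit the 20 across and 6 down.
(2,2) = 6 − 5 = 1 completes the 6 down.
(1,1) = 20 − 13 = 7 completes the 20 across.
(2,1) = 7 − 5 = 2 completes the 7 across.

2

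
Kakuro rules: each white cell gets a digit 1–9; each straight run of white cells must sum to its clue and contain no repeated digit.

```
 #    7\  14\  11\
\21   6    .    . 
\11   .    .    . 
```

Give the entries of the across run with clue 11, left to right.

1 6 4

R1C2 = 8: the only remaining digit allowed by both the 21 across and the 14 down.
R1C3 = 21 − 14 = 7 completes the 21 across.
R2C1 = 7 − 6 = 1 completes the 7 down.
R2C2 = 14 − 8 = 6 completes the 14 down.
R2C3 = 11 − 7 = 4 completes the 11 across.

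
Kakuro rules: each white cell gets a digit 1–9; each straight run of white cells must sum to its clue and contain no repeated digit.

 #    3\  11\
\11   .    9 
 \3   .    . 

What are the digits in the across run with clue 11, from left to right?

3 in 2 cells must be {1,2}.
R1C1 = 11 − 9 = 2 completes the 11 across.
R2C1 = 3 − 2 = 1 completes the 3 down.
R2C2 = 3 − 1 = 2 completes the 3 across.

2 9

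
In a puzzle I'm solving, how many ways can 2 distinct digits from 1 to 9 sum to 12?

2 distinct digits from 1–9 sum between 3 and 17.
Enumerating: {3,9}, {4,8}, {5,7}.

3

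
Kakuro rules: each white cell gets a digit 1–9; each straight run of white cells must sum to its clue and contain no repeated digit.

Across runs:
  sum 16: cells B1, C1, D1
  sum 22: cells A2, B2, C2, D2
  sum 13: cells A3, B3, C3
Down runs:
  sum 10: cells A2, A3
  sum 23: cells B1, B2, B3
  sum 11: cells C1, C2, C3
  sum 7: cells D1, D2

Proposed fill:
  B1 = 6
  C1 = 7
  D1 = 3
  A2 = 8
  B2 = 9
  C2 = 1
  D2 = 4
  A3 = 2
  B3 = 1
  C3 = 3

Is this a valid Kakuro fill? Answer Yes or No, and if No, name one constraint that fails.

No — the down run B1–B3 sums to 16, not 23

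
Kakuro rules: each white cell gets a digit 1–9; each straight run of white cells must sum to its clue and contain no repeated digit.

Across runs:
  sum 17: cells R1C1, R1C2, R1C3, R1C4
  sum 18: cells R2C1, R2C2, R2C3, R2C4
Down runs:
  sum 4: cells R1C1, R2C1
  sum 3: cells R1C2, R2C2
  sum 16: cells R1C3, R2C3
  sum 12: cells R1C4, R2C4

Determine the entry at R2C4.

4 in 2 cells must be {1,3}; 3 in 2 cells must be {1,2}; 16 in 2 cells must be {7,9}.
Nothing is forced directly, so branch on R1C1, whose candidates are 1 or 3. If R1C1 = 1: that forces R1C2 = 2, R1C3 = 9, R1C4 = 5, R2C1 = 3, R2C2 = 1, after which R2C3 would have to be in {5,6,8,9} for the 18 across but in {7} for the 16 down — contradiction. So R1C1 = 3.
R2C1 = 4 − 3 = 1 completes the 4 down.
Given what's placed, R2C2 must be 2 to fit the 18 across and 3 down.
R1C2 = 3 − 2 = 1 completes the 3 down.
No cell is forced outright now. R1C3 can only be 7 or 9 (the digits allowed by both its 17 across and its 16 down). If R1C3 = 7: then R1C4 would have to be in {6} for the 17 across but in {3,4,5,7,8,9} for the 12 down — contradiction. So R1C3 = 9.
R1C4 = 17 − 13 = 4 completes the 17 across.
R2C3 = 16 − 9 = 7 completes the 16 down.
R2C4 = 18 − 10 = 8 completes the 18 across.

8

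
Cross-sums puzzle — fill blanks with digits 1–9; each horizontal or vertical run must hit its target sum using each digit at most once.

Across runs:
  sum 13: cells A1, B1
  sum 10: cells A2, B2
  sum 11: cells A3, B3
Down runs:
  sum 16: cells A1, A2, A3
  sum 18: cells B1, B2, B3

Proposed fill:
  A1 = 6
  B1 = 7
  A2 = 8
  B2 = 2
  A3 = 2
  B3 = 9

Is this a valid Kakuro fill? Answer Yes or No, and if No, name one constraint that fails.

Yes

Across: 6+7=13; 8+2=10; 2+9=11. Down: 6+8+2=16; 7+2+9=18. No digit repeats within any run.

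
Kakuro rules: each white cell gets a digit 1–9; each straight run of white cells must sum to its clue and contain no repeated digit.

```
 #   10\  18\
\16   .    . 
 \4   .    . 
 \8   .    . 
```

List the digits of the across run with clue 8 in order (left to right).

2 6

16 in 2 cells must be {7,9}; 4 in 2 cells must be {1,3}.
The 16 across and the 10 down share only 7, so R1C1 = 7.
R1C2 = 16 − 7 = 9 completes the 16 across.
Given what's placed, R2C1 must be 1 to fit the 4 across and 10 down.
R2C2 = 4 − 1 = 3 completes the 4 across.
R3C1 = 10 − 8 = 2 completes the 10 down.
R3C2 = 8 − 2 = 6 completes the 8 across.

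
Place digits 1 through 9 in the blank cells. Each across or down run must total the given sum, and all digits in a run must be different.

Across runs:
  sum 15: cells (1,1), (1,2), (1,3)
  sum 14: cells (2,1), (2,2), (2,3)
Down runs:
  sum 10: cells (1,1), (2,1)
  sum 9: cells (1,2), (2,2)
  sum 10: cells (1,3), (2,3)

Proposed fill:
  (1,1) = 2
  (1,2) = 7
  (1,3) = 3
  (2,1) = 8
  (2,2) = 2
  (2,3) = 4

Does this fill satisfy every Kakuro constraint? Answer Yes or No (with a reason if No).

No — the across run (1,1)–(1,3) sums to 12, not 15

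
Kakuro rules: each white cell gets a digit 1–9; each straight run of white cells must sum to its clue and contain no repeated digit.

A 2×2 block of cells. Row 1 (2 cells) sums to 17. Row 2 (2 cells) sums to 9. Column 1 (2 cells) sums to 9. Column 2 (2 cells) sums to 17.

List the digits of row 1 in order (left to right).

17 in 2 cells must be {8,9}.
The 17 across and the 9 down share only 8, so (1,1) = 8.
(1,2) = 17 − 8 = 9 completes the 17 across.
(2,1) = 9 − 8 = 1 completes the 9 down.
(2,2) = 9 − 1 = 8 completes the 9 across.

8 9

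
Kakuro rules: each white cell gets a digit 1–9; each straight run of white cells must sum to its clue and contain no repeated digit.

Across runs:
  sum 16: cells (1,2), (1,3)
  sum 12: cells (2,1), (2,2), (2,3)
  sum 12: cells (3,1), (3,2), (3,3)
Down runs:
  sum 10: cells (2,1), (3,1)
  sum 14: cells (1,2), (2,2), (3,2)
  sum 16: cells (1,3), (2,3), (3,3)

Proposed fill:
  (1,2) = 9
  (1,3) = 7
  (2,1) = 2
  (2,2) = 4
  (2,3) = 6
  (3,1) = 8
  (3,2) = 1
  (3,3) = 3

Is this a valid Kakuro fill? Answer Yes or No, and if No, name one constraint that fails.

Across: 9+7=16; 2+4+6=12; 8+1+3=12. Down: 2+8=10; 9+4+1=14; 7+6+3=16. No digit repeats within any run.

Yes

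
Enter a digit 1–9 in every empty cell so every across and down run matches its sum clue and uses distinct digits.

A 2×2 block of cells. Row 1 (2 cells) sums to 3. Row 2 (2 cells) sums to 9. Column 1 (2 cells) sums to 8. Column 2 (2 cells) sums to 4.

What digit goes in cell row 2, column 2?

3 in 2 cells must be {1,2}; 4 in 2 cells must be {1,3}.
The 3 across and the 4 down share only 1, so (1,2) = 1.
(2,2) = 4 − 1 = 3 completes the 4 down.
(1,1) = 3 − 1 = 2 completes the 3 across.
(2,1) = 9 − 3 = 6 completes the 9 across.

3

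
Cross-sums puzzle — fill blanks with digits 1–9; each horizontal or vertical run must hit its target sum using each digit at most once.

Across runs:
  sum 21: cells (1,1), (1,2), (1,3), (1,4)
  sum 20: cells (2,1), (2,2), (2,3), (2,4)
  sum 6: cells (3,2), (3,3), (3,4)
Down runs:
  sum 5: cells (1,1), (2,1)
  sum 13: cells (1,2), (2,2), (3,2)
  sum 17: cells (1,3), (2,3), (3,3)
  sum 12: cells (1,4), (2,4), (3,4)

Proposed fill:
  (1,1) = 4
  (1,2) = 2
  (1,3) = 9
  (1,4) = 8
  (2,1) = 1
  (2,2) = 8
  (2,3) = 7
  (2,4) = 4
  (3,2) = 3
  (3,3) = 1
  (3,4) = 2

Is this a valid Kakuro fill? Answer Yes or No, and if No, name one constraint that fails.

No — the across run (1,1)–(1,4) sums to 23, not 21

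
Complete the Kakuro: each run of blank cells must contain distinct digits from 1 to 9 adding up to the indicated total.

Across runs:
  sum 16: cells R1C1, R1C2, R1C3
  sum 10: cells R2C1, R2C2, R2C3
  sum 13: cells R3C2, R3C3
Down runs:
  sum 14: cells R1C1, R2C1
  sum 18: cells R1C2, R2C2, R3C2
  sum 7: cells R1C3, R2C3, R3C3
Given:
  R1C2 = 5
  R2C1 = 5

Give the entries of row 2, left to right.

7 in 3 cells must be {1,2,4}.
R1C1 = 14 − 5 = 9 completes the 14 down.
R1C3 = 16 − 14 = 2 completes the 16 across.
Given what's placed, R2C2 must be 4 to fit the 10 across and 18 down.
R2C3 = 10 − 9 = 1 completes the 10 across.
R3C2 = 18 − 9 = 9 completes the 18 down.
R3C3 = 13 − 9 = 4 completes the 13 across.

5 4 1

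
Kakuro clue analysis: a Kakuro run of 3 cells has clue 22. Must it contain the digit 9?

Yes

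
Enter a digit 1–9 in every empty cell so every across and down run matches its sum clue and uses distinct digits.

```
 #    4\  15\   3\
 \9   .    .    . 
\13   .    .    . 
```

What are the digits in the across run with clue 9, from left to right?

4 in 2 cells must be {1,3}; 3 in 2 cells must be {1,2}.
The 9 across and the 15 down share only 6, so R1C2 = 6.
R2C2 = 15 − 6 = 9 completes the 15 down.
Given what's placed, R2C3 must be 1 to fit the 13 across and 3 down.
R1C1 = 1: the only remaining digit allowed by both the 9 across and the 4 down.
R1C3 = 9 − 7 = 2 completes the 9 across.
R2C1 = 13 − 10 = 3 completes the 13 across.

1 6 2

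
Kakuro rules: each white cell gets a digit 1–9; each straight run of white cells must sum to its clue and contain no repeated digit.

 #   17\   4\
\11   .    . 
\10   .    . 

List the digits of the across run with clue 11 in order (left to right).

8 3

17 in 2 cells must be {8,9}; 4 in 2 cells must be {1,3}.
The 11 across and the 4 down share only 3, so R1C2 = 3.
R2C2 = 4 − 3 = 1 completes the 4 down.
R1C1 = 11 − 3 = 8 completes the 11 across.
R2C1 = 10 − 1 = 9 completes the 10 across.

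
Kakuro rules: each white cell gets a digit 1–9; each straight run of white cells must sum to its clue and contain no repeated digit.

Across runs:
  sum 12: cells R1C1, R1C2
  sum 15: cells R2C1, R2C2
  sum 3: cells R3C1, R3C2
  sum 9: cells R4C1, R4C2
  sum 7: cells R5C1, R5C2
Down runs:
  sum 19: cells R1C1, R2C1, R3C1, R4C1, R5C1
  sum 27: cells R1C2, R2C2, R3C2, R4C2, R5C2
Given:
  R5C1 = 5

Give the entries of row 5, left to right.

3 in 2 cells must be {1,2}.
R5C2 = 7 − 5 = 2 completes the 7 across.

5 2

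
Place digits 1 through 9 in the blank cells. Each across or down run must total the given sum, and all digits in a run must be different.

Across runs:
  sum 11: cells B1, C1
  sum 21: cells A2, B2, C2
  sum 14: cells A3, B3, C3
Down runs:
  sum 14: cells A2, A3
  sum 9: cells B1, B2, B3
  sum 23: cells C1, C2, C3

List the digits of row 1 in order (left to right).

2 9

23 in 3 cells must be {6,8,9}.
Nothing is forced directly, so branch on C3, whose candidates are 6 or 8 or 9. If C3 = 8: that forces A3 = 5, B3 = 1, A2 = 9, B2 = 5, after which C2 would have to be in {7} for the 21 across but in {6,9} for the 23 down — contradiction. If C3 = 9: then A3 would have to be in {1,2,3,4} for the 14 across but in {5,6,8,9} for the 14 down — contradiction. So C3 = 6.
Given what's placed, A3 must be 5 to fit the 14 across and 14 down.
B3 = 14 − 11 = 3 completes the 14 across.
A2 = 14 − 5 = 9 completes the 14 down.
C2 = 8: the only remaining digit allowed by both the 21 across and the 23 down.
C1 = 23 − 14 = 9 completes the 23 down.
B2 = 21 − 17 = 4 completes the 21 across.
B1 = 11 − 9 = 2 completes the 11 across.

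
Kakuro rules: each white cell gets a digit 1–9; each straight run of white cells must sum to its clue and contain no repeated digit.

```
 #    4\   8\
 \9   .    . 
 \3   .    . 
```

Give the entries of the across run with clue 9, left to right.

3 in 2 cells must be {1,2}; 4 in 2 cells must be {1,3}.
The 3 across and the 4 down share only 1, so R2C1 = 1.
R2C2 = 3 − 1 = 2 completes the 3 across.
R1C1 = 4 − 1 = 3 completes the 4 down.
R1C2 = 9 − 3 = 6 completes the 9 across.

3 6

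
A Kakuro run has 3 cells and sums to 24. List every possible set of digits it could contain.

3 distinct digits from 1–9 sum between 6 and 24.
Only one set works: {7,8,9}.

{7,8,9}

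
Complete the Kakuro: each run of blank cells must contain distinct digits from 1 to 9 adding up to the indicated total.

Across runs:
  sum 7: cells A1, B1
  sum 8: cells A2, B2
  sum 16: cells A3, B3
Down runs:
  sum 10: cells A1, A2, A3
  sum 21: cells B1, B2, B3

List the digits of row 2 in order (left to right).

16 in 2 cells must be {7,9}.
The 16 across and the 10 down share only 7, so A3 = 7.
B3 = 16 − 7 = 9 completes the 16 across.
Nothing is forced directly, so branch on A1, whose candidates are 1 or 2. If A1 = 1: then B1 would have to be in {6} for the 7 across but in {4,5,7,8} for the 21 down — contradiction. So A1 = 2.
B1 = 7 − 2 = 5 completes the 7 across.
A2 = 10 − 9 = 1 completes the 10 down.
B2 = 8 − 1 = 7 completes the 8 across.

1 7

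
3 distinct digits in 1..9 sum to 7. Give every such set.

3 distinct digits from 1–9 sum between 6 and 24.
Only one set works: {1,2,4}.

{1,2,4}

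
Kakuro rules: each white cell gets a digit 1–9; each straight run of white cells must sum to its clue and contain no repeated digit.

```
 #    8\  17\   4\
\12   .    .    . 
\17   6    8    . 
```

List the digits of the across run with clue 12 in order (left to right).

2 9 1

17 in 2 cells must be {8,9}; 4 in 2 cells must be {1,3}.
R1C1 = 8 − 6 = 2 completes the 8 down.
R1C2 = 17 − 8 = 9 completes the 17 down.
R1C3 = 12 − 11 = 1 completes the 12 across.
R2C3 = 17 − 14 = 3 completes the 17 across.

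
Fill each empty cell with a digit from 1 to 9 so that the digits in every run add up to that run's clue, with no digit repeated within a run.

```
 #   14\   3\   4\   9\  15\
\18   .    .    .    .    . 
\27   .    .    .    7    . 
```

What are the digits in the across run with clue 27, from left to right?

3 in 2 cells must be {1,2}; 4 in 2 cells must be {1,3}.
R1C4 = 9 − 7 = 2 completes the 9 down.
R1C2 = 1: the only remaining digit allowed by both the 18 across and the 3 down.
Given what's placed, R1C3 must be 3 to fit the 18 across and 4 down.
R2C2 = 3 − 1 = 2 completes the 3 down.
R2C3 = 4 − 3 = 1 completes the 4 down.
No cell is forced outright now. R1C1 can only be 5 or 8 (the digits allowed by both its 18 across and its 14 down). If R1C1 = 8: then R1C5 would have to be in {4} for the 18 across but in {6,7,8,9} for the 15 down — contradiction. So R1C1 = 5.
R1C5 = 18 − 11 = 7 completes the 18 across.
R2C1 = 14 − 5 = 9 completes the 14 down.
R2C5 = 27 − 19 = 8 completes the 27 across.

9 2 1 7 8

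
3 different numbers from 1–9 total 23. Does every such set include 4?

No

The only way to make 23 from 3 distinct digits is {6,8,9}, which does not contain 4.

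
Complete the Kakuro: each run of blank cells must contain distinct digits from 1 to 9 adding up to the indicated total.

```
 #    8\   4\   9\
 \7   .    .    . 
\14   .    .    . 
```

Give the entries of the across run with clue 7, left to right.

2 1 4

7 in 3 cells must be {1,2,4}; 4 in 2 cells must be {1,3}.
The 7 across and the 4 down share only 1, so R1C2 = 1.
R2C2 = 4 − 1 = 3 completes the 4 down.
Given what's placed, R1C1 must be 2 to fit the 7 across and 8 down.
R1C3 = 7 − 3 = 4 completes the 7 across.
R2C1 = 8 − 2 = 6 completes the 8 down.
R2C3 = 14 − 9 = 5 completes the 14 across.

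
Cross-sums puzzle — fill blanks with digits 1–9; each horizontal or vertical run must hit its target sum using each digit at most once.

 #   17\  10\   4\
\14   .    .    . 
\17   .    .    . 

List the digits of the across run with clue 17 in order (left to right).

17 in 2 cells must be {8,9}; 4 in 2 cells must be {1,3}.
Nothing is forced directly, so branch on R1C1, whose candidates are 8 or 9. If R1C1 = 8: that forces R1C3 = 1, R2C1 = 9, R2C3 = 3, after which R1C2 would have to be in {5} for the 14 across but in {1,2,3,4,6,7,8,9} for the 10 down — contradiction. So R1C1 = 9.
R2C1 = 17 − 9 = 8 completes the 17 down.
Given what's placed, R2C3 must be 3 to fit the 17 across and 4 down.
R1C3 = 4 − 3 = 1 completes the 4 down.
R2C2 = 17 − 11 = 6 completes the 17 across.
R1C2 = 14 − 10 = 4 completes the 14 across.

8 6 3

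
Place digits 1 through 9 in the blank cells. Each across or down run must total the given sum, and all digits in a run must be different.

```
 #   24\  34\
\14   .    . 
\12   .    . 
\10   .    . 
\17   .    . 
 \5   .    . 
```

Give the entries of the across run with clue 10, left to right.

4, 6

17 in 2 cells must be {8,9}; 34 in 5 cells must be {4,6,7,8,9}.
Only 4 fits R5C2 under both its across sum 5 and down sum 34.
R5C1 = 5 − 4 = 1 completes the 5 across.
Nothing is forced directly, so branch on R1C2, whose candidates are 6 or 8 or 9. If R1C2 = 6: that forces R1C1 = 8, R4C1 = 9, R4C2 = 8, R2C1 = 4, after which R2C2 would have to be in {8} for the 12 across but in {7,9} for the 34 down — contradiction. If R1C2 = 9: that forces R1C1 = 5, R4C2 = 8, R2C2 = 7, R3C2 = 6, R4C1 = 9, after which R2C1 would have to be in {5} for the 12 across but in {2,3,6,7} for the 24 down — contradiction. So R1C2 = 8.
R1C1 = 14 − 8 = 6 completes the 14 across.
R4C2 = 9: the only remaining digit allowed by both the 17 across and the 34 down.
Given what's placed, R2C2 must be 7 to fit the 12 across and 34 down.
R3C2 = 34 − 28 = 6 completes the 34 down.
R4C1 = 17 − 9 = 8 completes the 17 across.
R2C1 = 12 − 7 = 5 completes the 12 across.
R3C1 = 10 − 6 = 4 completes the 10 across.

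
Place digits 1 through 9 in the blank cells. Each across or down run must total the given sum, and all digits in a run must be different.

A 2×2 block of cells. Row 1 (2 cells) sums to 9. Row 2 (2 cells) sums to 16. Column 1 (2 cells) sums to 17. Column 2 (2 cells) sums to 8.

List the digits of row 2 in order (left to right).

16 in 2 cells must be {7,9}; 17 in 2 cells must be {8,9}.
The 9 across and the 17 down share only 8, so (1,1) = 8.
(1,2) = 9 − 8 = 1 completes the 9 across.
(2,1) = 17 − 8 = 9 completes the 17 down.
(2,2) = 16 − 9 = 7 completes the 16 across.

9 7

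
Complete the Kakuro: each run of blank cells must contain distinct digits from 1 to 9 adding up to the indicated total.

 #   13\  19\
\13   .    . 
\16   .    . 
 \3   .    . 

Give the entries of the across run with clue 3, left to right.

1, 2

16 in 2 cells must be {7,9}; 3 in 2 cells must be {1,2}.
The 3 across and the 19 down share only 2, so R3C2 = 2.
Given what's placed, R2C2 must be 9 to fit the 16 across and 19 down.
R3C1 = 3 − 2 = 1 completes the 3 across.
R1C2 = 19 − 11 = 8 completes the 19 down.
R2C1 = 16 − 9 = 7 completes the 16 across.
R1C1 = 13 − 8 = 5 completes the 13 across.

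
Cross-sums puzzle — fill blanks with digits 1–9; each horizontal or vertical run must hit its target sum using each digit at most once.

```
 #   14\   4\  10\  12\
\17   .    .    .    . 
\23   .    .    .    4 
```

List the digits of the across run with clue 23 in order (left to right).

9 3 7 4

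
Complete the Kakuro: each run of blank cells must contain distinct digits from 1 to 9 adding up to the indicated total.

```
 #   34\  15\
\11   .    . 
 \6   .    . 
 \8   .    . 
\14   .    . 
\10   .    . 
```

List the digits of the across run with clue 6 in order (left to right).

4, 2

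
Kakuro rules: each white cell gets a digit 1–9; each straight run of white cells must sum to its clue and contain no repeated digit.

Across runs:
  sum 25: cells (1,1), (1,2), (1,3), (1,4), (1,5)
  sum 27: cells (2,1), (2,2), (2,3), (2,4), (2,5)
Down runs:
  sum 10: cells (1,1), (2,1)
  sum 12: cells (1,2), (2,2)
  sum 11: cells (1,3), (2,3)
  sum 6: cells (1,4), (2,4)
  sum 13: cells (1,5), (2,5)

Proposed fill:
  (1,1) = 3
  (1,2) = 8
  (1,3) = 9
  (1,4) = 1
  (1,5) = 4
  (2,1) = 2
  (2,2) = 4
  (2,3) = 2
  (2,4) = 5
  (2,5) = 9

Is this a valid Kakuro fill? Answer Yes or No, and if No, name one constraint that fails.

No — the across run (2,1)–(2,5) sums to 22, not 27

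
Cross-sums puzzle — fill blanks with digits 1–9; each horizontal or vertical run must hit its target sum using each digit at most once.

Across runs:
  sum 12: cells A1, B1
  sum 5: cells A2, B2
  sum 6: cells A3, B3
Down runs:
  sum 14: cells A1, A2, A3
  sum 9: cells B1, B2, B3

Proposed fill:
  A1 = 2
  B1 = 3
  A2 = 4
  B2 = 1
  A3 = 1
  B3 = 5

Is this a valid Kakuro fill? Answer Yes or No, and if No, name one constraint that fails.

No — the down run A1–A3 sums to 7, not 14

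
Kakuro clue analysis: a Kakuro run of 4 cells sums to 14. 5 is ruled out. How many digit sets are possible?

4 distinct digits from 1–9 sum between 10 and 30.
Dropping sets that contain 5.
Enumerating: {1,2,3,8}, {1,2,4,7}, {1,3,4,6}.

3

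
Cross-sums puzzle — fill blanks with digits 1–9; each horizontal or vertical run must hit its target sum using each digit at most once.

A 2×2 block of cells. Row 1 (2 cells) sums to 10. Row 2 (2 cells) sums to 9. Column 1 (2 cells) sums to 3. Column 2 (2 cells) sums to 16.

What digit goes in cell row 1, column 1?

3 in 2 cells must be {1,2}; 16 in 2 cells must be {7,9}.
The 9 across and the 16 down share only 7, so (2,2) = 7.
(1,2) = 16 − 7 = 9 completes the 16 down.
(2,1) = 9 − 7 = 2 completes the 9 across.
(1,1) = 10 − 9 = 1 completes the 10 across.

1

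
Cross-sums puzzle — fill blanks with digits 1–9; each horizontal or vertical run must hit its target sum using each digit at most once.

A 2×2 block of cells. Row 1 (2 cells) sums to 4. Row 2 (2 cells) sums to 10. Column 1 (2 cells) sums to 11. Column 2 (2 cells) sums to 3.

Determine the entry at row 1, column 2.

1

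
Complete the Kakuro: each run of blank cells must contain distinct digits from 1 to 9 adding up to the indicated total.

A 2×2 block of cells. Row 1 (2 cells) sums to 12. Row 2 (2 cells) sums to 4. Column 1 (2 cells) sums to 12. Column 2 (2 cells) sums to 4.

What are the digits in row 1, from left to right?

4 in 2 cells must be {1,3}.
The 12 across and the 4 down share only 3, so (1,2) = 3.
The 4 across and the 12 down share only 3, so (2,1) = 3.
(2,2) = 4 − 3 = 1 completes the 4 across.
(1,1) = 12 − 3 = 9 completes the 12 across.

9 3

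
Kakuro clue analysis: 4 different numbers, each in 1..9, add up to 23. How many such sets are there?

9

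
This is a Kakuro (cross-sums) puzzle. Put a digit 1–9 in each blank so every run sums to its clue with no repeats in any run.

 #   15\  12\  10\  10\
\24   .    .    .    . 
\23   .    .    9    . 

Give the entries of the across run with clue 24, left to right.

8 9 1 6

R1C3 = 10 − 9 = 1 completes the 10 down.
No cell is forced outright now. R1C1 can only be 6 or 8 or 9 (the digits allowed by both its 24 across and its 15 down). If R1C1 = 6: then R2C1 would have to be in {1,2,3,4,5,6,7,8} for the 23 across but in {9} for the 15 down — contradiction. If R1C1 = 9: that forces R1C2 = 8, R1C4 = 6, R2C1 = 6, after which R2C2 would have to be in {1,3,5,7} for the 23 across but in {4} for the 12 down — contradiction. So R1C1 = 8.
Given what's placed, R1C2 must be 9 to fit the 24 across and 12 down.
R1C4 = 24 − 18 = 6 completes the 24 across.
R2C1 = 15 − 8 = 7 completes the 15 down.
R2C2 = 12 − 9 = 3 completes the 12 down.
R2C4 = 23 − 19 = 4 completes the 23 across.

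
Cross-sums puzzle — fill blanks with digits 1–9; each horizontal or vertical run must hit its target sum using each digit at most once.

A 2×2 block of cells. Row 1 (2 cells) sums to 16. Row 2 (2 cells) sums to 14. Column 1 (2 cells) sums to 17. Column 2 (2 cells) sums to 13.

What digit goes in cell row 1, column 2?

7

16 in 2 cells must be {7,9}; 17 in 2 cells must be {8,9}.
The 16 across and the 17 down share only 9, so (1,1) = 9.
(1,2) = 16 − 9 = 7 completes the 16 across.
(2,1) = 17 − 9 = 8 completes the 17 down.
(2,2) = 14 − 8 = 6 completes the 14 across.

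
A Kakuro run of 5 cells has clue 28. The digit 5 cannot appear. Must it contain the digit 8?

Counterexample: {2,4,6,7,9} sums to 28 under that restriction without using 8.

No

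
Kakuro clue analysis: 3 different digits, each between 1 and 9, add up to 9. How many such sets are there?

3 distinct digits from 1–9 sum between 6 and 24.
Enumerating: {1,2,6}, {1,3,5}, {2,3,4}.

3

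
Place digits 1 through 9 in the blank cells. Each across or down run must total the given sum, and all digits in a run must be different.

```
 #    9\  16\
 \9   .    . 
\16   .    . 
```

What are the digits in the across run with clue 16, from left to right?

16 in 2 cells must be {7,9}.
The 9 across and the 16 down share only 7, so R1C2 = 7.
The 16 across and the 9 down share only 7, so R2C1 = 7.
R2C2 = 16 − 7 = 9 completes the 16 across.
R1C1 = 9 − 7 = 2 completes the 9 across.

7, 9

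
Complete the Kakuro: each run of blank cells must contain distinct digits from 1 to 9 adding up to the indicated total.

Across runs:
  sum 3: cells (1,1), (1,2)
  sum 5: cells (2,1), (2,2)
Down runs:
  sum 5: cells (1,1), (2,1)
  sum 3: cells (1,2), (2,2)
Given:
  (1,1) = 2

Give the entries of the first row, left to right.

2, 1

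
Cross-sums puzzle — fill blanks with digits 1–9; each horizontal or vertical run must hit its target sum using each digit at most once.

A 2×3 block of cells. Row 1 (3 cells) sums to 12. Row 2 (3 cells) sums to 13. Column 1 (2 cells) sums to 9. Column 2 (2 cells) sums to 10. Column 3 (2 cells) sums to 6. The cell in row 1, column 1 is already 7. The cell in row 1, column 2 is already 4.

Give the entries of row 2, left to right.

2 6 5

(1,3) = 12 − 11 = 1 completes the 12 across.
(2,1) = 9 − 7 = 2 completes the 9 down.
(2,2) = 10 − 4 = 6 completes the 10 down.
(2,3) = 13 − 8 = 5 completes the 13 across.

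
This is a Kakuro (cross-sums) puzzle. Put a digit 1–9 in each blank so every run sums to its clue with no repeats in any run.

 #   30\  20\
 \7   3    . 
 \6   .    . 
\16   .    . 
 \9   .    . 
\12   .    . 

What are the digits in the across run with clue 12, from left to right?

16 in 2 cells must be {7,9}.
R1C2 = 7 − 3 = 4 completes the 7 across.
R3C2 = 7: the only remaining digit allowed by both the 16 across and the 20 down.
R3C1 = 16 − 7 = 9 completes the 16 across.
No cell is forced outright now. R5C2 can only be 3 or 5 (the digits allowed by both its 12 across and its 20 down). If R5C2 = 3: then R5C1 would have to be in {9} for the 12 across but in {4,5,6,7,8} for the 30 down — contradiction. So R5C2 = 5.
Given what's placed, R2C2 must be 1 to fit the 6 across and 20 down.
R4C2 = 20 − 17 = 3 completes the 20 down.
R5C1 = 12 − 5 = 7 completes the 12 across.

7 5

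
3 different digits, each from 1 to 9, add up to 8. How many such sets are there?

2

3 distinct digits from 1–9 sum between 6 and 24.
Enumerating: {1,2,5}, {1,3,4}.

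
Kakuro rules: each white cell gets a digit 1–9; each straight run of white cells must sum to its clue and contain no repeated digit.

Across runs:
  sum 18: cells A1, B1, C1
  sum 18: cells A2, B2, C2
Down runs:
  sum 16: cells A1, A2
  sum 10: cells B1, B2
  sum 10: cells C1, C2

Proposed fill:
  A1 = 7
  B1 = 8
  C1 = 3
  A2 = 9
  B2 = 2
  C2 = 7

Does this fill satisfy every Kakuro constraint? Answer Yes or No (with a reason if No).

Across: 7+8+3=18; 9+2+7=18. Down: 7+9=16; 8+2=10; 3+7=10. No digit repeats within any run.

Yes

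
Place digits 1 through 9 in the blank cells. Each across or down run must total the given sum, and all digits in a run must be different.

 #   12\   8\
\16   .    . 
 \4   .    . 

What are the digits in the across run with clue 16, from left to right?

9 7

16 in 2 cells must be {7,9}; 4 in 2 cells must be {1,3}.
The 16 across and the 8 down share only 7, so R1C2 = 7.
The 4 across and the 12 down share only 3, so R2C1 = 3.
R2C2 = 4 − 3 = 1 completes the 4 across.
R1C1 = 16 − 7 = 9 completes the 16 across.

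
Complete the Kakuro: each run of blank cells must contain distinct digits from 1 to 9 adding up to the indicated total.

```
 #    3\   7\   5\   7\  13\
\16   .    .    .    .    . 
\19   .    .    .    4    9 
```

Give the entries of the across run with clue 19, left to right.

16 in 5 cells must be {1,2,3,4,6}; 3 in 2 cells must be {1,2}.
R1C4 = 7 − 4 = 3 completes the 7 down.
R1C5 = 13 − 9 = 4 completes the 13 down.
Nothing is forced directly, so branch on R1C1, whose candidates are 1 or 2. If R1C1 = 2: that forces R1C3 = 1, R2C1 = 1, after which R2C3 would have to be in {2,3} for the 19 across but in {4} for the 5 down — contradiction. So R1C1 = 1.
Given what's placed, R1C3 must be 2 to fit the 16 across and 5 down.
R2C1 = 3 − 1 = 2 completes the 3 down.
R2C3 = 5 − 2 = 3 completes the 5 down.
R1C2 = 16 − 10 = 6 completes the 16 across.
R2C2 = 19 − 18 = 1 completes the 19 across.

2 1 3 4 9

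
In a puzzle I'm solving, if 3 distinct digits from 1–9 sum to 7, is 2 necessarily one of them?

Yes

The only way to make 7 from 3 distinct digits is {1,2,4}, which contains 2.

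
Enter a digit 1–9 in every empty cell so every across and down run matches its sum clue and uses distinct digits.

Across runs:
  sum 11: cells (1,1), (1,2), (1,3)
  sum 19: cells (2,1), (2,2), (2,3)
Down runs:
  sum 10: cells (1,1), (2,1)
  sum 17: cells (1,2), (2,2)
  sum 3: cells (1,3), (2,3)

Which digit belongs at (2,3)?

2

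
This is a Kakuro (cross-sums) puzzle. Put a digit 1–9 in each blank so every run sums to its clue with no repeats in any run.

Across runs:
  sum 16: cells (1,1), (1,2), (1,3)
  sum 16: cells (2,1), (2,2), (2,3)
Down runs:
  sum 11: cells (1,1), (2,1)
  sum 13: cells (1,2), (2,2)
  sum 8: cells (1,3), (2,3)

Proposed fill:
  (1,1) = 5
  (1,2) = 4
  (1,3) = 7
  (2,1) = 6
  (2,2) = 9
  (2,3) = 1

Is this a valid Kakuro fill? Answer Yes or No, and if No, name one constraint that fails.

Across: 5+4+7=16; 6+9+1=16. Down: 5+6=11; 4+9=13; 7+1=8. No digit repeats within any run.

Yes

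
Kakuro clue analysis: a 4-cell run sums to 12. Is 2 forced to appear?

Every partition of 12 into 4 distinct digits includes 2: {1,2,3,6}, {1,2,4,5}.

Yes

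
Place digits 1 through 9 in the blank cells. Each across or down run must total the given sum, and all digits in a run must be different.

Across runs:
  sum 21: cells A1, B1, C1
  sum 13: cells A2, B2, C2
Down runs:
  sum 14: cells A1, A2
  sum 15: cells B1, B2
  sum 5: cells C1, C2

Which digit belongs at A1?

The 21 across and the 5 down share only 4, so C1 = 4.
C2 = 5 − 4 = 1 completes the 5 down.
Nothing is forced directly, so branch on A1, whose candidates are 8 or 9. If A1 = 8: that forces B1 = 9, after which A2 would have to be in {3,4,5,7,8,9} for the 13 across but in {6} for the 14 down — contradiction. So A1 = 9.
B1 = 21 − 13 = 8 completes the 21 across.
A2 = 14 − 9 = 5 completes the 14 down.
B2 = 13 − 6 = 7 completes the 13 across.

9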